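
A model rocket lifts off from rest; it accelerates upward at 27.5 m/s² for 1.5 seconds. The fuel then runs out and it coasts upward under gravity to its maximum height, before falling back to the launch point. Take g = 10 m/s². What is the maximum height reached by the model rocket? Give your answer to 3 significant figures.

116 m

Phase 1 (powered ascent): v₀ = 0 m/s, a = 27.5 m/s².
v = v₀ + at = 0 + (27.5)(1.5) = 41.2 m/s
Δx = v₀t + ½at² = 0·1.5 + 0.5·27.5·1.5² = 30.9 m

Phase 2 (coasting upward): v₀ = 41.2 m/s, a = -10 m/s².
v = v₀ + at → t = (0 − 41.2) / -10 = 4.12 s
v² = v₀² + 2aΔx → Δx = (0² − 41.2²)/(2·-10) = 85.1 m
Maximum height = 30.9 + 85.1 = 116 m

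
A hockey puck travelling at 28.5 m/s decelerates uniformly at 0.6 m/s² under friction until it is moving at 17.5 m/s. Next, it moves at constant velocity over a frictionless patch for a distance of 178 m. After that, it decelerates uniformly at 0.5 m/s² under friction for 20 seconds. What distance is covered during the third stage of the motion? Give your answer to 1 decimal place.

250.0 m

Phase 1 (decelerating): v₀ = 28.5 m/s, a = -0.6 m/s².
v = v₀ + at → t = (17.5 − 28.5) / -0.6 = 18.3 s
v² = v₀² + 2aΔx → Δx = (17.5² − 28.5²)/(2·-0.6) = 422 m

Phase 2 (constant speed): v₀ = 17.5 m/s, a = 0 m/s².
Constant speed: t = d/v = 178/17.5 = 10.2 s

Phase 3 (decelerating): v₀ = 17.5 m/s, a = -0.5 m/s².
v = v₀ + at = 17.5 + (-0.5)(20) = 7.50 m/s
Δx = v₀t + ½at² = 17.5·20 + 0.5·-0.5·20² = 250 m
Distance in phase 3 = 250 m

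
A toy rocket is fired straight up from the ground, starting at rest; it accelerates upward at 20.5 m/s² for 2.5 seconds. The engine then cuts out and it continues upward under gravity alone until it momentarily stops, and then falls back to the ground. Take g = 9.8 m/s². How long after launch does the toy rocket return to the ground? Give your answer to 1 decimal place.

Phase 1 (powered ascent): v₀ = 0 m/s, a = 20.5 m/s².
v = v₀ + at = 0 + (20.5)(2.5) = 51.2 m/s
Δx = v₀t + ½at² = 0·2.5 + 0.5·20.5·2.5² = 64.1 m

Phase 2 (coasting upward): v₀ = 51.2 m/s, a = -9.8 m/s².
v = v₀ + at → t = (0 − 51.2) / -9.8 = 5.23 s
v² = v₀² + 2aΔx → Δx = (0² − 51.2²)/(2·-9.8) = 134 m

Phase 3 (free fall): v₀ = 0 m/s, a = -9.8 m/s².
Falls 198 m from rest: t = √(2·198/9.8) = 6.36 s; v = g·t = 62.3 m/s.
Total time = 2.50 + 5.23 + 6.36 = 14.1 s

14.1 s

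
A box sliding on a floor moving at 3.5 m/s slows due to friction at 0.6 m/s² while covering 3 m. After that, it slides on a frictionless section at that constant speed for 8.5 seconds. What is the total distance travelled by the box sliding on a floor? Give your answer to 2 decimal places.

Phase 1 (decelerating): v₀ = 3.50 m/s, a = -0.6 m/s².
v² = v₀² + 2aΔx = 3.50² + 2·-0.6·3 = 8.65 → v = 2.94 m/s
t = (v − v₀)/a = (2.94 − 3.50)/-0.6 = 0.932 s

Phase 2 (constant speed): v₀ = 2.94 m/s, a = 0 m/s².
v = v₀ + at = 2.94 + (0)(8.5) = 2.94 m/s
Δx = v₀t + ½at² = 2.94·8.5 + 0.5·0·8.5² = 25.0 m
Total distance = 3.00 + 25.0 = 28.0 m

28.00 m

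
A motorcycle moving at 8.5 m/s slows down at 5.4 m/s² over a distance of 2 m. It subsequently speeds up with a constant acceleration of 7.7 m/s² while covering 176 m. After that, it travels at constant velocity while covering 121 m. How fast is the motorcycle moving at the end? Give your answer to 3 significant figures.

52.5 m/s

Phase 1 (decelerating): v₀ = 8.50 m/s, a = -5.4 m/s².
v² = v₀² + 2aΔx = 8.50² + 2·-5.4·2 = 50.6 → v = 7.12 m/s
t = (v − v₀)/a = (7.12 − 8.50)/-5.4 = 0.256 s

Phase 2 (accelerating): v₀ = 7.12 m/s, a = 7.7 m/s².
v² = v₀² + 2aΔx = 7.12² + 2·7.7·176 = 2760 → v = 52.5 m/s
t = (v − v₀)/a = (52.5 − 7.12)/7.7 = 5.90 s

Phase 3 (constant speed): v₀ = 52.5 m/s, a = 0 m/s².
Constant speed: t = d/v = 121/52.5 = 2.30 s
Final speed = 52.5 m/s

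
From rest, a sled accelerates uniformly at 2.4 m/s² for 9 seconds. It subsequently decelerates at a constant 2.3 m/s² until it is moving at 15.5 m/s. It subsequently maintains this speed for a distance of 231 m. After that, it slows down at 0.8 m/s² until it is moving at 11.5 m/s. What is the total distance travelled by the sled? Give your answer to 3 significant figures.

445 m

Phase 1 (accelerating): v₀ = 0 m/s, a = 2.4 m/s².
v = v₀ + at = 0 + (2.4)(9) = 21.6 m/s
Δx = v₀t + ½at² = 0·9 + 0.5·2.4·9² = 97.2 m

Phase 2 (decelerating): v₀ = 21.6 m/s, a = -2.3 m/s².
v = v₀ + at → t = (15.5 − 21.6) / -2.3 = 2.65 s
v² = v₀² + 2aΔx → Δx = (15.5² − 21.6²)/(2·-2.3) = 49.2 m

Phase 3 (constant speed): v₀ = 15.5 m/s, a = 0 m/s².
Constant speed: t = d/v = 231/15.5 = 14.9 s

Phase 4 (decelerating): v₀ = 15.5 m/s, a = -0.8 m/s².
v = v₀ + at → t = (11.5 − 15.5) / -0.8 = 5.00 s
v² = v₀² + 2aΔx → Δx = (11.5² − 15.5²)/(2·-0.8) = 67.5 m
Total distance = 97.2 + 49.2 + 231 + 67.5 = 445 m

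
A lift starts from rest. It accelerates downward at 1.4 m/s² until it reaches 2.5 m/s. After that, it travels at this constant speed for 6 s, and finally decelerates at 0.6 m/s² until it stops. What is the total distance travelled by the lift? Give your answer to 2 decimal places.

Phase 1 (accelerating): v₀ = 0 m/s, a = 1.4 m/s².
v = v₀ + at → t = (2.5 − 0) / 1.4 = 1.79 s
v² = v₀² + 2aΔx → Δx = (2.5² − 0²)/(2·1.4) = 2.23 m

Phase 2 (constant speed): v₀ = 2.50 m/s, a = 0 m/s².
v = v₀ + at = 2.50 + (0)(6) = 2.50 m/s
Δx = v₀t + ½at² = 2.50·6 + 0.5·0·6² = 15.0 m

Phase 3 (decelerating): v₀ = 2.50 m/s, a = -0.6 m/s².
v = v₀ + at → t = (0 − 2.50) / -0.6 = 4.17 s
v² = v₀² + 2aΔx → Δx = (0² − 2.50²)/(2·-0.6) = 5.21 m
Total distance = 2.23 + 15.0 + 5.21 = 22.4 m

22.44 m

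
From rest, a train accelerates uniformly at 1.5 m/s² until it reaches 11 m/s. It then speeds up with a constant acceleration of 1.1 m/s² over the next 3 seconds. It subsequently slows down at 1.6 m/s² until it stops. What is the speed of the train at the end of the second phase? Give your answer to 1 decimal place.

Phase 1 (accelerating): v₀ = 0 m/s, a = 1.5 m/s².
v = v₀ + at → t = (11 − 0) / 1.5 = 7.33 s
v² = v₀² + 2aΔx → Δx = (11² − 0²)/(2·1.5) = 40.3 m

Phase 2 (accelerating): v₀ = 11.0 m/s, a = 1.1 m/s².
v = v₀ + at = 11.0 + (1.1)(3) = 14.3 m/s
Δx = v₀t + ½at² = 11.0·3 + 0.5·1.1·3² = 38.0 m
Speed at end of phase 2 = 14.3 m/s

14.3 m/s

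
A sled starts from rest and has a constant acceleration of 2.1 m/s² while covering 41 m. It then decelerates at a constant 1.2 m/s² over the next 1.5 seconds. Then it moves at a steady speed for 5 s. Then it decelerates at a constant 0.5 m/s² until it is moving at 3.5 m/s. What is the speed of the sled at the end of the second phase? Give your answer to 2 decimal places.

Phase 1 (accelerating): v₀ = 0 m/s, a = 2.1 m/s².
v² = v₀² + 2aΔx = 0² + 2·2.1·41 = 172 → v = 13.1 m/s
t = (v − v₀)/a = (13.1 − 0)/2.1 = 6.25 s

Phase 2 (decelerating): v₀ = 13.1 m/s, a = -1.2 m/s².
v = v₀ + at = 13.1 + (-1.2)(1.5) = 11.3 m/s
Δx = v₀t + ½at² = 13.1·1.5 + 0.5·-1.2·1.5² = 18.3 m
Speed at end of phase 2 = 11.3 m/s

11.32 m/s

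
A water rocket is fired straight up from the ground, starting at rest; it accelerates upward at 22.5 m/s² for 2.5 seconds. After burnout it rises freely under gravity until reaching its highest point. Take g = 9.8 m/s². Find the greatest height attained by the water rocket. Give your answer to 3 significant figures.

232 m

Phase 1 (powered ascent): v₀ = 0 m/s, a = 22.5 m/s².
v = v₀ + at = 0 + (22.5)(2.5) = 56.2 m/s
Δx = v₀t + ½at² = 0·2.5 + 0.5·22.5·2.5² = 70.3 m

Phase 2 (coasting upward): v₀ = 56.2 m/s, a = -9.8 m/s².
v = v₀ + at → t = (0 − 56.2) / -9.8 = 5.74 s
v² = v₀² + 2aΔx → Δx = (0² − 56.2²)/(2·-9.8) = 161 m
Maximum height = 70.3 + 161 = 232 m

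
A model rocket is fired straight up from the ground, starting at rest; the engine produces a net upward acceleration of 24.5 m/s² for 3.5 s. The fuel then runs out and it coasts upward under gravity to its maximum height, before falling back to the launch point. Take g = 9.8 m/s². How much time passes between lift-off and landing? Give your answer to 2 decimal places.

Phase 1 (powered ascent): v₀ = 0 m/s, a = 24.5 m/s².
v = v₀ + at = 0 + (24.5)(3.5) = 85.8 m/s
Δx = v₀t + ½at² = 0·3.5 + 0.5·24.5·3.5² = 150 m

Phase 2 (coasting upward): v₀ = 85.8 m/s, a = -9.8 m/s².
v = v₀ + at → t = (0 − 85.8) / -9.8 = 8.75 s
v² = v₀² + 2aΔx → Δx = (0² − 85.8²)/(2·-9.8) = 375 m

Phase 3 (free fall): v₀ = 0 m/s, a = -9.8 m/s².
Falls 525 m from rest: t = √(2·525/9.8) = 10.4 s; v = g·t = 101 m/s.
Total time = 3.50 + 8.75 + 10.4 = 22.6 s

22.60 s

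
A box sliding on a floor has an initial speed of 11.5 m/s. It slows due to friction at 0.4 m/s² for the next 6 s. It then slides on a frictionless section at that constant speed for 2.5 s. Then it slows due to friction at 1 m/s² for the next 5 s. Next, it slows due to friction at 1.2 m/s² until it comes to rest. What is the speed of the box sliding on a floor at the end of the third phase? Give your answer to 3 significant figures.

4.10 m/s

Phase 1 (decelerating): v₀ = 11.5 m/s, a = -0.4 m/s².
v = v₀ + at = 11.5 + (-0.4)(6) = 9.10 m/s
Δx = v₀t + ½at² = 11.5·6 + 0.5·-0.4·6² = 61.8 m

Phase 2 (constant speed): v₀ = 9.10 m/s, a = 0 m/s².
v = v₀ + at = 9.10 + (0)(2.5) = 9.10 m/s
Δx = v₀t + ½at² = 9.10·2.5 + 0.5·0·2.5² = 22.8 m

Phase 3 (decelerating): v₀ = 9.10 m/s, a = -1 m/s².
v = v₀ + at = 9.10 + (-1)(5) = 4.10 m/s
Δx = v₀t + ½at² = 9.10·5 + 0.5·-1·5² = 33.0 m
Speed at end of phase 3 = 4.10 m/s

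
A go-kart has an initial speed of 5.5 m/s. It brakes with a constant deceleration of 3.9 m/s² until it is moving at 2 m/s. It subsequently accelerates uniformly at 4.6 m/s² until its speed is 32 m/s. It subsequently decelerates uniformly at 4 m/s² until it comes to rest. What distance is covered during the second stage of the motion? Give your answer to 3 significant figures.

Phase 1 (decelerating): v₀ = 5.50 m/s, a = -3.9 m/s².
v = v₀ + at → t = (2 − 5.50) / -3.9 = 0.897 s
v² = v₀² + 2aΔx → Δx = (2² − 5.50²)/(2·-3.9) = 3.37 m

Phase 2 (accelerating): v₀ = 2.00 m/s, a = 4.6 m/s².
v = v₀ + at → t = (32 − 2.00) / 4.6 = 6.52 s
v² = v₀² + 2aΔx → Δx = (32² − 2.00²)/(2·4.6) = 111 m
Distance in phase 2 = 111 m

111 m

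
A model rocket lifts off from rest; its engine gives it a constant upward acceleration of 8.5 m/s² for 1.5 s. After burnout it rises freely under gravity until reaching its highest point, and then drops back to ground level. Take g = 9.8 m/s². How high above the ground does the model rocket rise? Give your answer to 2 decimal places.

17.86 m

Phase 1 (powered ascent): v₀ = 0 m/s, a = 8.5 m/s².
v = v₀ + at = 0 + (8.5)(1.5) = 12.8 m/s
Δx = v₀t + ½at² = 0·1.5 + 0.5·8.5·1.5² = 9.56 m

Phase 2 (coasting upward): v₀ = 12.8 m/s, a = -9.8 m/s².
v = v₀ + at → t = (0 − 12.8) / -9.8 = 1.30 s
v² = v₀² + 2aΔx → Δx = (0² − 12.8²)/(2·-9.8) = 8.29 m
Maximum height = 9.56 + 8.29 = 17.9 m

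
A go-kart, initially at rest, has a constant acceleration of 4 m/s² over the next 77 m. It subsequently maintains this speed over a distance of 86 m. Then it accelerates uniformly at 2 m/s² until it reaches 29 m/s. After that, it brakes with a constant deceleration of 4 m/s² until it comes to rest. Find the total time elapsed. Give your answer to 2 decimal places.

19.01 s

Phase 1 (accelerating): v₀ = 0 m/s, a = 4 m/s².
v² = v₀² + 2aΔx = 0² + 2·4·77 = 616 → v = 24.8 m/s
t = (v − v₀)/a = (24.8 − 0)/4 = 6.20 s

Phase 2 (constant speed): v₀ = 24.8 m/s, a = 0 m/s².
Constant speed: t = d/v = 86/24.8 = 3.47 s

Phase 3 (accelerating): v₀ = 24.8 m/s, a = 2 m/s².
v = v₀ + at → t = (29 − 24.8) / 2 = 2.09 s
v² = v₀² + 2aΔx → Δx = (29² − 24.8²)/(2·2) = 56.2 m

Phase 4 (decelerating): v₀ = 29.0 m/s, a = -4 m/s².
v = v₀ + at → t = (0 − 29.0) / -4 = 7.25 s
v² = v₀² + 2aΔx → Δx = (0² − 29.0²)/(2·-4) = 105 m
Total time = 6.20 + 3.47 + 2.09 + 7.25 = 19.0 s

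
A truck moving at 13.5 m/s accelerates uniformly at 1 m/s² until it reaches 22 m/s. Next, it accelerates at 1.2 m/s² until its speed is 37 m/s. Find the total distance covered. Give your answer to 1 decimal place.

Phase 1 (accelerating): v₀ = 13.5 m/s, a = 1 m/s².
v = v₀ + at → t = (22 − 13.5) / 1 = 8.50 s
v² = v₀² + 2aΔx → Δx = (22² − 13.5²)/(2·1) = 151 m

Phase 2 (accelerating): v₀ = 22.0 m/s, a = 1.2 m/s².
v = v₀ + at → t = (37 − 22.0) / 1.2 = 12.5 s
v² = v₀² + 2aΔx → Δx = (37² − 22.0²)/(2·1.2) = 369 m
Total distance = 151 + 369 = 520 m

519.6 m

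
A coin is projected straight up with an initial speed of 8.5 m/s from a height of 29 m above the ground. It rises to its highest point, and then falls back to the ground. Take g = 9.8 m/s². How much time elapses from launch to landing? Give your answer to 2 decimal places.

3.45 s

Phase 1 (rising): v₀ = 8.50 m/s, a = -9.8 m/s².
v = v₀ + at → t = (0 − 8.50) / -9.8 = 0.867 s
v² = v₀² + 2aΔx → Δx = (0² − 8.50²)/(2·-9.8) = 3.69 m

Phase 2 (falling): v₀ = 0 m/s, a = -9.8 m/s².
Falls 32.7 m from rest: t = √(2·32.7/9.8) = 2.58 s; v = g·t = 25.3 m/s.
Total time = 0.867 + 2.58 = 3.45 s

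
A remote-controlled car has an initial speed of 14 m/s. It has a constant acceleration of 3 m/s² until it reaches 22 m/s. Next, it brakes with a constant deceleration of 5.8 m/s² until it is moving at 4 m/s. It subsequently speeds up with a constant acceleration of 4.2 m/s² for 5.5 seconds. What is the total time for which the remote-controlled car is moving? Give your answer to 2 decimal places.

11.27 s

Phase 1 (accelerating): v₀ = 14.0 m/s, a = 3 m/s².
v = v₀ + at → t = (22 − 14.0) / 3 = 2.67 s
v² = v₀² + 2aΔx → Δx = (22² − 14.0²)/(2·3) = 48.0 m

Phase 2 (decelerating): v₀ = 22.0 m/s, a = -5.8 m/s².
v = v₀ + at → t = (4 − 22.0) / -5.8 = 3.10 s
v² = v₀² + 2aΔx → Δx = (4² − 22.0²)/(2·-5.8) = 40.3 m

Phase 3 (accelerating): v₀ = 4.00 m/s, a = 4.2 m/s².
v = v₀ + at = 4.00 + (4.2)(5.5) = 27.1 m/s
Δx = v₀t + ½at² = 4.00·5.5 + 0.5·4.2·5.5² = 85.5 m
Total time = 2.67 + 3.10 + 5.50 = 11.3 s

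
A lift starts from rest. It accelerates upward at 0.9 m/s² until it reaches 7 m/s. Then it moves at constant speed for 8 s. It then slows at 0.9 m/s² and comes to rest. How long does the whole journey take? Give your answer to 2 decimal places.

Phase 1 (accelerating): v₀ = 0 m/s, a = 0.9 m/s².
v = v₀ + at → t = (7 − 0) / 0.9 = 7.78 s
v² = v₀² + 2aΔx → Δx = (7² − 0²)/(2·0.9) = 27.2 m

Phase 2 (constant speed): v₀ = 7.00 m/s, a = 0 m/s².
v = v₀ + at = 7.00 + (0)(8) = 7.00 m/s
Δx = v₀t + ½at² = 7.00·8 + 0.5·0·8² = 56.0 m

Phase 3 (decelerating): v₀ = 7.00 m/s, a = -0.9 m/s².
v = v₀ + at → t = (0 − 7.00) / -0.9 = 7.78 s
v² = v₀² + 2aΔx → Δx = (0² − 7.00²)/(2·-0.9) = 27.2 m
Total time = 7.78 + 8.00 + 7.78 = 23.6 s

23.56 s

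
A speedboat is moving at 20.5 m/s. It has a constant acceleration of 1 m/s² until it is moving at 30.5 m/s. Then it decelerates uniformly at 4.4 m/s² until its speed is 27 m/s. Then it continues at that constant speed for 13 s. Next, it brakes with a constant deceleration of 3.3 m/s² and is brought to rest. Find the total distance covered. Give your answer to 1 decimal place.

739.3 m

Phase 1 (accelerating): v₀ = 20.5 m/s, a = 1 m/s².
v = v₀ + at → t = (30.5 − 20.5) / 1 = 10.0 s
v² = v₀² + 2aΔx → Δx = (30.5² − 20.5²)/(2·1) = 255 m

Phase 2 (decelerating): v₀ = 30.5 m/s, a = -4.4 m/s².
v = v₀ + at → t = (27 − 30.5) / -4.4 = 0.795 s
v² = v₀² + 2aΔx → Δx = (27² − 30.5²)/(2·-4.4) = 22.9 m

Phase 3 (constant speed): v₀ = 27.0 m/s, a = 0 m/s².
v = v₀ + at = 27.0 + (0)(13) = 27.0 m/s
Δx = v₀t + ½at² = 27.0·13 + 0.5·0·13² = 351 m

Phase 4 (decelerating): v₀ = 27.0 m/s, a = -3.3 m/s².
v = v₀ + at → t = (0 − 27.0) / -3.3 = 8.18 s
v² = v₀² + 2aΔx → Δx = (0² − 27.0²)/(2·-3.3) = 110 m
Total distance = 255 + 22.9 + 351 + 110 = 739 m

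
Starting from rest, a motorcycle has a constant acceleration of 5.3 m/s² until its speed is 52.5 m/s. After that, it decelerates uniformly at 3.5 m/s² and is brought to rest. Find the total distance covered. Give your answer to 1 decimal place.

653.8 m

Phase 1 (accelerating): v₀ = 0 m/s, a = 5.3 m/s².
v = v₀ + at → t = (52.5 − 0) / 5.3 = 9.91 s
v² = v₀² + 2aΔx → Δx = (52.5² − 0²)/(2·5.3) = 260 m

Phase 2 (decelerating): v₀ = 52.5 m/s, a = -3.5 m/s².
v = v₀ + at → t = (0 − 52.5) / -3.5 = 15.0 s
v² = v₀² + 2aΔx → Δx = (0² − 52.5²)/(2·-3.5) = 394 m
Total distance = 260 + 394 = 654 m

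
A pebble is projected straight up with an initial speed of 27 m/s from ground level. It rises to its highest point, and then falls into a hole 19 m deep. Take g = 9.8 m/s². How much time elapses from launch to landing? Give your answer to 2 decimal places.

6.14 s

Phase 1 (rising): v₀ = 27.0 m/s, a = -9.8 m/s².
v = v₀ + at → t = (0 − 27.0) / -9.8 = 2.76 s
v² = v₀² + 2aΔx → Δx = (0² − 27.0²)/(2·-9.8) = 37.2 m

Phase 2 (falling): v₀ = 0 m/s, a = -9.8 m/s².
Falls 56.2 m from rest: t = √(2·56.2/9.8) = 3.39 s; v = g·t = 33.2 m/s.
Total time = 2.76 + 3.39 = 6.14 s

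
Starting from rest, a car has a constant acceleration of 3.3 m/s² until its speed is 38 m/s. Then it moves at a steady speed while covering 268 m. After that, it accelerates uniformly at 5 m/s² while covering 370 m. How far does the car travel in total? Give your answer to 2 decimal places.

856.79 m

Phase 1 (accelerating): v₀ = 0 m/s, a = 3.3 m/s².
v = v₀ + at → t = (38 − 0) / 3.3 = 11.5 s
v² = v₀² + 2aΔx → Δx = (38² − 0²)/(2·3.3) = 219 m

Phase 2 (constant speed): v₀ = 38.0 m/s, a = 0 m/s².
Constant speed: t = d/v = 268/38.0 = 7.05 s

Phase 3 (accelerating): v₀ = 38.0 m/s, a = 5 m/s².
v² = v₀² + 2aΔx = 38.0² + 2·5·370 = 5140 → v = 71.7 m/s
t = (v − v₀)/a = (71.7 − 38.0)/5 = 6.74 s
Total distance = 219 + 268 + 370 = 857 m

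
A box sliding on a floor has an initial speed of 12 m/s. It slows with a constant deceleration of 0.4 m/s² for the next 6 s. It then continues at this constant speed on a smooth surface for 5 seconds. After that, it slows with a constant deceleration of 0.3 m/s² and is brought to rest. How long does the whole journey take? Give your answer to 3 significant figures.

43.0 s

Phase 1 (decelerating): v₀ = 12.0 m/s, a = -0.4 m/s².
v = v₀ + at = 12.0 + (-0.4)(6) = 9.60 m/s
Δx = v₀t + ½at² = 12.0·6 + 0.5·-0.4·6² = 64.8 m

Phase 2 (constant speed): v₀ = 9.60 m/s, a = 0 m/s².
v = v₀ + at = 9.60 + (0)(5) = 9.60 m/s
Δx = v₀t + ½at² = 9.60·5 + 0.5·0·5² = 48.0 m

Phase 3 (decelerating): v₀ = 9.60 m/s, a = -0.3 m/s².
v = v₀ + at → t = (0 − 9.60) / -0.3 = 32.0 s
v² = v₀² + 2aΔx → Δx = (0² − 9.60²)/(2·-0.3) = 154 m
Total time = 6.00 + 5.00 + 32.0 = 43.0 s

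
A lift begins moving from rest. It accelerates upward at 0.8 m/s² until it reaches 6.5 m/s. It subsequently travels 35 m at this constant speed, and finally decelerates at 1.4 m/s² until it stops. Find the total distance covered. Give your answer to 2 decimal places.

Phase 1 (accelerating): v₀ = 0 m/s, a = 0.8 m/s².
v = v₀ + at → t = (6.5 − 0) / 0.8 = 8.12 s
v² = v₀² + 2aΔx → Δx = (6.5² − 0²)/(2·0.8) = 26.4 m

Phase 2 (constant speed): v₀ = 6.50 m/s, a = 0 m/s².
Constant speed: t = d/v = 35/6.50 = 5.38 s

Phase 3 (decelerating): v₀ = 6.50 m/s, a = -1.4 m/s².
v = v₀ + at → t = (0 − 6.50) / -1.4 = 4.64 s
v² = v₀² + 2aΔx → Δx = (0² − 6.50²)/(2·-1.4) = 15.1 m
Total distance = 26.4 + 35.0 + 15.1 = 76.5 m

76.50 m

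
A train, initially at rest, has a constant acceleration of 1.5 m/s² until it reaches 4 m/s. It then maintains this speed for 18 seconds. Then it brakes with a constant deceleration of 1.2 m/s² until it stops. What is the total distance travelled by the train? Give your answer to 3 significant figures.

Phase 1 (accelerating): v₀ = 0 m/s, a = 1.5 m/s².
v = v₀ + at → t = (4 − 0) / 1.5 = 2.67 s
v² = v₀² + 2aΔx → Δx = (4² − 0²)/(2·1.5) = 5.33 m

Phase 2 (constant speed): v₀ = 4.00 m/s, a = 0 m/s².
v = v₀ + at = 4.00 + (0)(18) = 4.00 m/s
Δx = v₀t + ½at² = 4.00·18 + 0.5·0·18² = 72.0 m

Phase 3 (decelerating): v₀ = 4.00 m/s, a = -1.2 m/s².
v = v₀ + at → t = (0 − 4.00) / -1.2 = 3.33 s
v² = v₀² + 2aΔx → Δx = (0² − 4.00²)/(2·-1.2) = 6.67 m
Total distance = 5.33 + 72.0 + 6.67 = 84.0 m

84.0 m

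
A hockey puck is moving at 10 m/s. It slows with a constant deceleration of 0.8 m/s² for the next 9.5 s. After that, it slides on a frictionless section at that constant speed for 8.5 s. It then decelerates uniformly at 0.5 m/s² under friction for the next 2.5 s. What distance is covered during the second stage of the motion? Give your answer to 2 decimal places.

Phase 1 (decelerating): v₀ = 10.0 m/s, a = -0.8 m/s².
v = v₀ + at = 10.0 + (-0.8)(9.5) = 2.40 m/s
Δx = v₀t + ½at² = 10.0·9.5 + 0.5·-0.8·9.5² = 58.9 m

Phase 2 (constant speed): v₀ = 2.40 m/s, a = 0 m/s².
v = v₀ + at = 2.40 + (0)(8.5) = 2.40 m/s
Δx = v₀t + ½at² = 2.40·8.5 + 0.5·0·8.5² = 20.4 m
Distance in phase 2 = 20.4 m

20.40 m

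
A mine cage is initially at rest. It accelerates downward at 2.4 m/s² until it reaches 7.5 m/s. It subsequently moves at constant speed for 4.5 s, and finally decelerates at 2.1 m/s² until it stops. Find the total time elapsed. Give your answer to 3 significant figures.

11.2 s

Phase 1 (accelerating): v₀ = 0 m/s, a = 2.4 m/s².
v = v₀ + at → t = (7.5 − 0) / 2.4 = 3.12 s
v² = v₀² + 2aΔx → Δx = (7.5² − 0²)/(2·2.4) = 11.7 m

Phase 2 (constant speed): v₀ = 7.50 m/s, a = 0 m/s².
v = v₀ + at = 7.50 + (0)(4.5) = 7.50 m/s
Δx = v₀t + ½at² = 7.50·4.5 + 0.5·0·4.5² = 33.8 m

Phase 3 (decelerating): v₀ = 7.50 m/s, a = -2.1 m/s².
v = v₀ + at → t = (0 − 7.50) / -2.1 = 3.57 s
v² = v₀² + 2aΔx → Δx = (0² − 7.50²)/(2·-2.1) = 13.4 m
Total time = 3.12 + 4.50 + 3.57 = 11.2 s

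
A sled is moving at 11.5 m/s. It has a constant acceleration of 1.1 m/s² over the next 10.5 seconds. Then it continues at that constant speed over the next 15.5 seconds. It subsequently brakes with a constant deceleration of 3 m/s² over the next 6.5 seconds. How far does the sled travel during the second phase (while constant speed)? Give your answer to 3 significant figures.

357 m

Phase 1 (accelerating): v₀ = 11.5 m/s, a = 1.1 m/s².
v = v₀ + at = 11.5 + (1.1)(10.5) = 23.1 m/s
Δx = v₀t + ½at² = 11.5·10.5 + 0.5·1.1·10.5² = 181 m

Phase 2 (constant speed): v₀ = 23.1 m/s, a = 0 m/s².
v = v₀ + at = 23.1 + (0)(15.5) = 23.1 m/s
Δx = v₀t + ½at² = 23.1·15.5 + 0.5·0·15.5² = 357 m
Distance in phase 2 = 357 m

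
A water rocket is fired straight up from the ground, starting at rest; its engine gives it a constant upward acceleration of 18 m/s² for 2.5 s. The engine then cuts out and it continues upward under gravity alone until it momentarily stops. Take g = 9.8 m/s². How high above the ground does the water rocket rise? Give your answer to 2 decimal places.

Phase 1 (powered ascent): v₀ = 0 m/s, a = 18 m/s².
v = v₀ + at = 0 + (18)(2.5) = 45.0 m/s
Δx = v₀t + ½at² = 0·2.5 + 0.5·18·2.5² = 56.2 m

Phase 2 (coasting upward): v₀ = 45.0 m/s, a = -9.8 m/s².
v = v₀ + at → t = (0 − 45.0) / -9.8 = 4.59 s
v² = v₀² + 2aΔx → Δx = (0² − 45.0²)/(2·-9.8) = 103 m
Maximum height = 56.2 + 103 = 160 m

159.57 m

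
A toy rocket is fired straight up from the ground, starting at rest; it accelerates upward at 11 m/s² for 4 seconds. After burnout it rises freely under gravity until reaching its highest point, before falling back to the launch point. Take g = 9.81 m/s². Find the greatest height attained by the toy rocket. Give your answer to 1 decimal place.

186.7 m

Phase 1 (powered ascent): v₀ = 0 m/s, a = 11 m/s².
v = v₀ + at = 0 + (11)(4) = 44.0 m/s
Δx = v₀t + ½at² = 0·4 + 0.5·11·4² = 88.0 m

Phase 2 (coasting upward): v₀ = 44.0 m/s, a = -9.81 m/s².
v = v₀ + at → t = (0 − 44.0) / -9.81 = 4.49 s
v² = v₀² + 2aΔx → Δx = (0² − 44.0²)/(2·-9.81) = 98.7 m
Maximum height = 88.0 + 98.7 = 187 m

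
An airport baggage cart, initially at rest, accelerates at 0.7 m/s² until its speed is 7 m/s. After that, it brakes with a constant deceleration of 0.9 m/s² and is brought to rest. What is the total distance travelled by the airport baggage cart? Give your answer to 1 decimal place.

62.2 m

Phase 1 (accelerating): v₀ = 0 m/s, a = 0.7 m/s².
v = v₀ + at → t = (7 − 0) / 0.7 = 10.0 s
v² = v₀² + 2aΔx → Δx = (7² − 0²)/(2·0.7) = 35.0 m

Phase 2 (decelerating): v₀ = 7.00 m/s, a = -0.9 m/s².
v = v₀ + at → t = (0 − 7.00) / -0.9 = 7.78 s
v² = v₀² + 2aΔx → Δx = (0² − 7.00²)/(2·-0.9) = 27.2 m
Total distance = 35.0 + 27.2 = 62.2 m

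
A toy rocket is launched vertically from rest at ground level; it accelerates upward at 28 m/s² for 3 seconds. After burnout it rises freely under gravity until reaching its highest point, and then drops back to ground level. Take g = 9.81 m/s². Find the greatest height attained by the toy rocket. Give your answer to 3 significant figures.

486 m

Phase 1 (powered ascent): v₀ = 0 m/s, a = 28 m/s².
v = v₀ + at = 0 + (28)(3) = 84.0 m/s
Δx = v₀t + ½at² = 0·3 + 0.5·28·3² = 126 m

Phase 2 (coasting upward): v₀ = 84.0 m/s, a = -9.81 m/s².
v = v₀ + at → t = (0 − 84.0) / -9.81 = 8.56 s
v² = v₀² + 2aΔx → Δx = (0² − 84.0²)/(2·-9.81) = 360 m
Maximum height = 126 + 360 = 486 m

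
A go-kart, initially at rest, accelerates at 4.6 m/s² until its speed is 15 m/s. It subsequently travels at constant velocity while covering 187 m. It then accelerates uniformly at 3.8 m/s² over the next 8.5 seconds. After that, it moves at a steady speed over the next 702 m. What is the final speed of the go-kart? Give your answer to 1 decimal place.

47.3 m/s

Phase 1 (accelerating): v₀ = 0 m/s, a = 4.6 m/s².
v = v₀ + at → t = (15 − 0) / 4.6 = 3.26 s
v² = v₀² + 2aΔx → Δx = (15² − 0²)/(2·4.6) = 24.5 m

Phase 2 (constant speed): v₀ = 15.0 m/s, a = 0 m/s².
Constant speed: t = d/v = 187/15.0 = 12.5 s

Phase 3 (accelerating): v₀ = 15.0 m/s, a = 3.8 m/s².
v = v₀ + at = 15.0 + (3.8)(8.5) = 47.3 m/s
Δx = v₀t + ½at² = 15.0·8.5 + 0.5·3.8·8.5² = 265 m

Phase 4 (constant speed): v₀ = 47.3 m/s, a = 0 m/s².
Constant speed: t = d/v = 702/47.3 = 14.8 s
Final speed = 47.3 m/s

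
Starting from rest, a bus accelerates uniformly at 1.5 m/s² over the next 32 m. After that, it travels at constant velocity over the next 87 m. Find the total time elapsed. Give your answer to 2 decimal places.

15.41 s

Phase 1 (accelerating): v₀ = 0 m/s, a = 1.5 m/s².
v² = v₀² + 2aΔx = 0² + 2·1.5·32 = 96.0 → v = 9.80 m/s
t = (v − v₀)/a = (9.80 − 0)/1.5 = 6.53 s

Phase 2 (constant speed): v₀ = 9.80 m/s, a = 0 m/s².
Constant speed: t = d/v = 87/9.80 = 8.88 s
Total time = 6.53 + 8.88 = 15.4 s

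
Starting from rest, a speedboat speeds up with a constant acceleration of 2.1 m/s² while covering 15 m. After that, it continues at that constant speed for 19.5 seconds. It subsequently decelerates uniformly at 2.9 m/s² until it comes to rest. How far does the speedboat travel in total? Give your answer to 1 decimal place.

Phase 1 (accelerating): v₀ = 0 m/s, a = 2.1 m/s².
v² = v₀² + 2aΔx = 0² + 2·2.1·15 = 63.0 → v = 7.94 m/s
t = (v − v₀)/a = (7.94 − 0)/2.1 = 3.78 s

Phase 2 (constant speed): v₀ = 7.94 m/s, a = 0 m/s².
v = v₀ + at = 7.94 + (0)(19.5) = 7.94 m/s
Δx = v₀t + ½at² = 7.94·19.5 + 0.5·0·19.5² = 155 m

Phase 3 (decelerating): v₀ = 7.94 m/s, a = -2.9 m/s².
v = v₀ + at → t = (0 − 7.94) / -2.9 = 2.74 s
v² = v₀² + 2aΔx → Δx = (0² − 7.94²)/(2·-2.9) = 10.9 m
Total distance = 15.0 + 155 + 10.9 = 181 m

180.6 m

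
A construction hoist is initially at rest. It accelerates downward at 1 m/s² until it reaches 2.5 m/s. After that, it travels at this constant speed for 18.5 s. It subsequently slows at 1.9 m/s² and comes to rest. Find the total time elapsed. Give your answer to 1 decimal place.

Phase 1 (accelerating): v₀ = 0 m/s, a = 1 m/s².
v = v₀ + at → t = (2.5 − 0) / 1 = 2.50 s
v² = v₀² + 2aΔx → Δx = (2.5² − 0²)/(2·1) = 3.12 m

Phase 2 (constant speed): v₀ = 2.50 m/s, a = 0 m/s².
v = v₀ + at = 2.50 + (0)(18.5) = 2.50 m/s
Δx = v₀t + ½at² = 2.50·18.5 + 0.5·0·18.5² = 46.2 m

Phase 3 (decelerating): v₀ = 2.50 m/s, a = -1.9 m/s².
v = v₀ + at → t = (0 − 2.50) / -1.9 = 1.32 s
v² = v₀² + 2aΔx → Δx = (0² − 2.50²)/(2·-1.9) = 1.64 m
Total time = 2.50 + 18.5 + 1.32 = 22.3 s

22.3 s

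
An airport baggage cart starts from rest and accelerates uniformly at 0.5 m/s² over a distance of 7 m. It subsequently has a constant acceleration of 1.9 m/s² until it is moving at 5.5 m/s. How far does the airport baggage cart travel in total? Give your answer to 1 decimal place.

13.1 m

Phase 1 (accelerating): v₀ = 0 m/s, a = 0.5 m/s².
v² = v₀² + 2aΔx = 0² + 2·0.5·7 = 7.00 → v = 2.65 m/s
t = (v − v₀)/a = (2.65 − 0)/0.5 = 5.29 s

Phase 2 (accelerating): v₀ = 2.65 m/s, a = 1.9 m/s².
v = v₀ + at → t = (5.5 − 2.65) / 1.9 = 1.50 s
v² = v₀² + 2aΔx → Δx = (5.5² − 2.65²)/(2·1.9) = 6.12 m
Total distance = 7.00 + 6.12 = 13.1 m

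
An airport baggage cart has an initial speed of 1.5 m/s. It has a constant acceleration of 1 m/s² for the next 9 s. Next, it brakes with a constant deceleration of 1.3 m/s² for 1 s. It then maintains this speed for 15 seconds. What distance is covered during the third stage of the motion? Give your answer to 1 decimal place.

Phase 1 (accelerating): v₀ = 1.50 m/s, a = 1 m/s².
v = v₀ + at = 1.50 + (1)(9) = 10.5 m/s
Δx = v₀t + ½at² = 1.50·9 + 0.5·1·9² = 54.0 m

Phase 2 (decelerating): v₀ = 10.5 m/s, a = -1.3 m/s².
v = v₀ + at = 10.5 + (-1.3)(1) = 9.20 m/s
Δx = v₀t + ½at² = 10.5·1 + 0.5·-1.3·1² = 9.85 m

Phase 3 (constant speed): v₀ = 9.20 m/s, a = 0 m/s².
v = v₀ + at = 9.20 + (0)(15) = 9.20 m/s
Δx = v₀t + ½at² = 9.20·15 + 0.5·0·15² = 138 m
Distance in phase 3 = 138 m

138.0 m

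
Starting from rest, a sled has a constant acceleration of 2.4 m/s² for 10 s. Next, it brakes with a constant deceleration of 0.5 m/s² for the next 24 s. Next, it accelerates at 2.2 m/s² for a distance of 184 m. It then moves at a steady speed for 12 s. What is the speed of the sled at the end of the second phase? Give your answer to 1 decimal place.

Phase 1 (accelerating): v₀ = 0 m/s, a = 2.4 m/s².
v = v₀ + at = 0 + (2.4)(10) = 24.0 m/s
Δx = v₀t + ½at² = 0·10 + 0.5·2.4·10² = 120 m

Phase 2 (decelerating): v₀ = 24.0 m/s, a = -0.5 m/s².
v = v₀ + at = 24.0 + (-0.5)(24) = 12.0 m/s
Δx = v₀t + ½at² = 24.0·24 + 0.5·-0.5·24² = 432 m
Speed at end of phase 2 = 12.0 m/s

12.0 m/s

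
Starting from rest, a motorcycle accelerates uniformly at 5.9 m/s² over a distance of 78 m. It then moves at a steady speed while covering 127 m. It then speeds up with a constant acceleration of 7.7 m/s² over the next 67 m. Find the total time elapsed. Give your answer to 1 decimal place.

Phase 1 (accelerating): v₀ = 0 m/s, a = 5.9 m/s².
v² = v₀² + 2aΔx = 0² + 2·5.9·78 = 920 → v = 30.3 m/s
t = (v − v₀)/a = (30.3 − 0)/5.9 = 5.14 s

Phase 2 (constant speed): v₀ = 30.3 m/s, a = 0 m/s².
Constant speed: t = d/v = 127/30.3 = 4.19 s

Phase 3 (accelerating): v₀ = 30.3 m/s, a = 7.7 m/s².
v² = v₀² + 2aΔx = 30.3² + 2·7.7·67 = 1950 → v = 44.2 m/s
t = (v − v₀)/a = (44.2 − 30.3)/7.7 = 1.80 s
Total time = 5.14 + 4.19 + 1.80 = 11.1 s

11.1 s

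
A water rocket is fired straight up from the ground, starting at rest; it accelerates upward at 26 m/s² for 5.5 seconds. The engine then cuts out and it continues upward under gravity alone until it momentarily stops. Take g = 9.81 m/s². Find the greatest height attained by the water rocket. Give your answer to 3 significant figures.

1440 m

Phase 1 (powered ascent): v₀ = 0 m/s, a = 26 m/s².
v = v₀ + at = 0 + (26)(5.5) = 143 m/s
Δx = v₀t + ½at² = 0·5.5 + 0.5·26·5.5² = 393 m

Phase 2 (coasting upward): v₀ = 143 m/s, a = -9.81 m/s².
v = v₀ + at → t = (0 − 143) / -9.81 = 14.6 s
v² = v₀² + 2aΔx → Δx = (0² − 143²)/(2·-9.81) = 1040 m
Maximum height = 393 + 1040 = 1440 m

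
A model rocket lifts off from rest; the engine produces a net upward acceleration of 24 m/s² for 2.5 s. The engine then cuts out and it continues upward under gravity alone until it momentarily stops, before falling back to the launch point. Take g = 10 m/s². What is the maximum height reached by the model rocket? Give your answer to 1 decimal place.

Phase 1 (powered ascent): v₀ = 0 m/s, a = 24 m/s².
v = v₀ + at = 0 + (24)(2.5) = 60.0 m/s
Δx = v₀t + ½at² = 0·2.5 + 0.5·24·2.5² = 75.0 m

Phase 2 (coasting upward): v₀ = 60.0 m/s, a = -10 m/s².
v = v₀ + at → t = (0 − 60.0) / -10 = 6.00 s
v² = v₀² + 2aΔx → Δx = (0² − 60.0²)/(2·-10) = 180 m
Maximum height = 75.0 + 180 = 255 m

255.0 m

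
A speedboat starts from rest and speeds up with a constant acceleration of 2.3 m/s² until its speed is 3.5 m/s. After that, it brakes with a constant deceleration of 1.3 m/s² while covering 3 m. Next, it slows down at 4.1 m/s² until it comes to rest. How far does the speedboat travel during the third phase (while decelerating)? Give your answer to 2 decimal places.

0.54 m

Phase 1 (accelerating): v₀ = 0 m/s, a = 2.3 m/s².
v = v₀ + at → t = (3.5 − 0) / 2.3 = 1.52 s
v² = v₀² + 2aΔx → Δx = (3.5² − 0²)/(2·2.3) = 2.66 m

Phase 2 (decelerating): v₀ = 3.50 m/s, a = -1.3 m/s².
v² = v₀² + 2aΔx = 3.50² + 2·-1.3·3 = 4.45 → v = 2.11 m/s
t = (v − v₀)/a = (2.11 − 3.50)/-1.3 = 1.07 s

Phase 3 (decelerating): v₀ = 2.11 m/s, a = -4.1 m/s².
v = v₀ + at → t = (0 − 2.11) / -4.1 = 0.515 s
v² = v₀² + 2aΔx → Δx = (0² − 2.11²)/(2·-4.1) = 0.543 m
Distance in phase 3 = 0.543 m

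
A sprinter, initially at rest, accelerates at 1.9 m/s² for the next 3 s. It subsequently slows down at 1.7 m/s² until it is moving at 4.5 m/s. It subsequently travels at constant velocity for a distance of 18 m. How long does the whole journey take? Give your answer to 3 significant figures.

7.71 s

Phase 1 (accelerating): v₀ = 0 m/s, a = 1.9 m/s².
v = v₀ + at = 0 + (1.9)(3) = 5.70 m/s
Δx = v₀t + ½at² = 0·3 + 0.5·1.9·3² = 8.55 m

Phase 2 (decelerating): v₀ = 5.70 m/s, a = -1.7 m/s².
v = v₀ + at → t = (4.5 − 5.70) / -1.7 = 0.706 s
v² = v₀² + 2aΔx → Δx = (4.5² − 5.70²)/(2·-1.7) = 3.60 m

Phase 3 (constant speed): v₀ = 4.50 m/s, a = 0 m/s².
Constant speed: t = d/v = 18/4.50 = 4.00 s
Total time = 3.00 + 0.706 + 4.00 = 7.71 s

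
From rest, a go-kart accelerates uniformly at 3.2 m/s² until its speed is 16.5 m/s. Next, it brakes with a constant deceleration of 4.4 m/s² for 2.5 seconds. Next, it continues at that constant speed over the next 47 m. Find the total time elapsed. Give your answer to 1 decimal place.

Phase 1 (accelerating): v₀ = 0 m/s, a = 3.2 m/s².
v = v₀ + at → t = (16.5 − 0) / 3.2 = 5.16 s
v² = v₀² + 2aΔx → Δx = (16.5² − 0²)/(2·3.2) = 42.5 m

Phase 2 (decelerating): v₀ = 16.5 m/s, a = -4.4 m/s².
v = v₀ + at = 16.5 + (-4.4)(2.5) = 5.50 m/s
Δx = v₀t + ½at² = 16.5·2.5 + 0.5·-4.4·2.5² = 27.5 m

Phase 3 (constant speed): v₀ = 5.50 m/s, a = 0 m/s².
Constant speed: t = d/v = 47/5.50 = 8.55 s
Total time = 5.16 + 2.50 + 8.55 = 16.2 s

16.2 s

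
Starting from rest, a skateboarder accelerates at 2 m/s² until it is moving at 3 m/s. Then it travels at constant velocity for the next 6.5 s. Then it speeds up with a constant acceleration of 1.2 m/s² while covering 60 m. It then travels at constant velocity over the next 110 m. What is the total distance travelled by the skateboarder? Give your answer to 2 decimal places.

191.75 m

Phase 1 (accelerating): v₀ = 0 m/s, a = 2 m/s².
v = v₀ + at → t = (3 − 0) / 2 = 1.50 s
v² = v₀² + 2aΔx → Δx = (3² − 0²)/(2·2) = 2.25 m

Phase 2 (constant speed): v₀ = 3.00 m/s, a = 0 m/s².
v = v₀ + at = 3.00 + (0)(6.5) = 3.00 m/s
Δx = v₀t + ½at² = 3.00·6.5 + 0.5·0·6.5² = 19.5 m

Phase 3 (accelerating): v₀ = 3.00 m/s, a = 1.2 m/s².
v² = v₀² + 2aΔx = 3.00² + 2·1.2·60 = 153 → v = 12.4 m/s
t = (v − v₀)/a = (12.4 − 3.00)/1.2 = 7.81 s

Phase 4 (constant speed): v₀ = 12.4 m/s, a = 0 m/s².
Constant speed: t = d/v = 110/12.4 = 8.89 s
Total distance = 2.25 + 19.5 + 60.0 + 110 = 192 m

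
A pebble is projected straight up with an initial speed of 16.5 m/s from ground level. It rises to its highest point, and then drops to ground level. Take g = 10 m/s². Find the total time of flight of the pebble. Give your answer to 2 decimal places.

3.30 s

Phase 1 (rising): v₀ = 16.5 m/s, a = -10 m/s².
v = v₀ + at → t = (0 − 16.5) / -10 = 1.65 s
v² = v₀² + 2aΔx → Δx = (0² − 16.5²)/(2·-10) = 13.6 m

Phase 2 (falling): v₀ = 0 m/s, a = -10 m/s².
Falls 13.6 m from rest: t = √(2·13.6/10) = 1.65 s; v = g·t = 16.5 m/s.
Total time = 1.65 + 1.65 = 3.30 s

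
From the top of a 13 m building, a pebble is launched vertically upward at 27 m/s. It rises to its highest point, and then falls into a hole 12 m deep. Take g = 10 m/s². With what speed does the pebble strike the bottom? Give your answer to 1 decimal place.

Phase 1 (rising): v₀ = 27.0 m/s, a = -10 m/s².
v = v₀ + at → t = (0 − 27.0) / -10 = 2.70 s
v² = v₀² + 2aΔx → Δx = (0² − 27.0²)/(2·-10) = 36.5 m

Phase 2 (falling): v₀ = 0 m/s, a = -10 m/s².
Falls 61.5 m from rest: t = √(2·61.5/10) = 3.51 s; v = g·t = 35.1 m/s.
Final speed = 35.1 m/s

35.1 m/s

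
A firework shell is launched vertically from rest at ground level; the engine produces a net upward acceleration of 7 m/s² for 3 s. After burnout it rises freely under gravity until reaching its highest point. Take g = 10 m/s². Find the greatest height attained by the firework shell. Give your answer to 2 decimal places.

Phase 1 (powered ascent): v₀ = 0 m/s, a = 7 m/s².
v = v₀ + at = 0 + (7)(3) = 21.0 m/s
Δx = v₀t + ½at² = 0·3 + 0.5·7·3² = 31.5 m

Phase 2 (coasting upward): v₀ = 21.0 m/s, a = -10 m/s².
v = v₀ + at → t = (0 − 21.0) / -10 = 2.10 s
v² = v₀² + 2aΔx → Δx = (0² − 21.0²)/(2·-10) = 22.1 m
Maximum height = 31.5 + 22.1 = 53.5 m

53.55 m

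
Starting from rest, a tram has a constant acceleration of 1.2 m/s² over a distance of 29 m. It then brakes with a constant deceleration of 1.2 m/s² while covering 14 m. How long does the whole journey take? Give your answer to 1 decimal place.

8.9 s

Phase 1 (accelerating): v₀ = 0 m/s, a = 1.2 m/s².
v² = v₀² + 2aΔx = 0² + 2·1.2·29 = 69.6 → v = 8.34 m/s
t = (v − v₀)/a = (8.34 − 0)/1.2 = 6.95 s

Phase 2 (decelerating): v₀ = 8.34 m/s, a = -1.2 m/s².
v² = v₀² + 2aΔx = 8.34² + 2·-1.2·14 = 36.0 → v = 6.00 m/s
t = (v − v₀)/a = (6.00 − 8.34)/-1.2 = 1.95 s
Total time = 6.95 + 1.95 = 8.90 s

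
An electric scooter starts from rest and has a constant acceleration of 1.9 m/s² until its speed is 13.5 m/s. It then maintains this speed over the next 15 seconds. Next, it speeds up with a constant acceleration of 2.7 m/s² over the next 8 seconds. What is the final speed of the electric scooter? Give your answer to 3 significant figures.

Phase 1 (accelerating): v₀ = 0 m/s, a = 1.9 m/s².
v = v₀ + at → t = (13.5 − 0) / 1.9 = 7.11 s
v² = v₀² + 2aΔx → Δx = (13.5² − 0²)/(2·1.9) = 48.0 m

Phase 2 (constant speed): v₀ = 13.5 m/s, a = 0 m/s².
v = v₀ + at = 13.5 + (0)(15) = 13.5 m/s
Δx = v₀t + ½at² = 13.5·15 + 0.5·0·15² = 202 m

Phase 3 (accelerating): v₀ = 13.5 m/s, a = 2.7 m/s².
v = v₀ + at = 13.5 + (2.7)(8) = 35.1 m/s
Δx = v₀t + ½at² = 13.5·8 + 0.5·2.7·8² = 194 m
Final speed = 35.1 m/s

35.1 m/s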